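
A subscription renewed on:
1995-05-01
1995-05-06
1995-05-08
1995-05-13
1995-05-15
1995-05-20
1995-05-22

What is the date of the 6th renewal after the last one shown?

Every event lands on a Monday or Saturday (gaps cycle 5, 2, 5, 2, 5, 2).
So the schedule is: every Monday and Saturday.
Next Saturday: 1995-05-27.
Next Monday: 1995-05-29.
The following Saturday is 1995-06-03.
The following Monday is 1995-06-05.
The following Saturday is 1995-06-10.
Next Monday: 1995-06-12.

1995-06-12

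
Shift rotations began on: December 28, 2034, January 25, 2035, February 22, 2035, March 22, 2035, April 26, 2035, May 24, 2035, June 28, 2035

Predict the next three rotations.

All dates are Thursdays, 28, 28, 28, 35, 28, 35 days apart.
Specifically, the 4th Thursday of each month.
4th Thursday of July 2035: July 26, 2035.
4th Thursday of August 2035: August 23, 2035.
September 2035 — 4th Thursday is September 27, 2035.

July 26, 2035; August 23, 2035; September 27, 2035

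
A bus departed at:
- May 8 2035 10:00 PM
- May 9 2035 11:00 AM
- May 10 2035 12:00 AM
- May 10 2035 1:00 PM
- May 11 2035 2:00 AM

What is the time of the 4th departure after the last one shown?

Spacing: 13, 13, 13, 13 h — constant 13 h.
May 11 2035 2:00 AM + 13 h = May 11 2035 3:00 PM.
May 11 2035 3:00 PM + 13 h = May 12 2035 4:00 AM.
May 12 2035 4:00 AM + 13 h = May 12 2035 5:00 PM.
May 12 2035 5:00 PM + 13 h = May 13 2035 6:00 AM.

May 13 2035 6:00 AM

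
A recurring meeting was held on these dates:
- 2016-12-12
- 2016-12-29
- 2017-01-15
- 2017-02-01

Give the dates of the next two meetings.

2017-02-18, 2017-03-07

Gaps between consecutive events: 17, 17, 17 days — a constant 17-day interval.
2017-02-01 + 17 days = 2017-02-18.
2017-02-18 + 17 days = 2017-03-07.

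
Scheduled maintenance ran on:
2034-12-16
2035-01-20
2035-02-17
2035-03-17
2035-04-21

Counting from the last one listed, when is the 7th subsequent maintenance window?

These are Saturdays at 28- or 35-day spacing (35, 28, 28, 35).
The pattern: 3rd Saturday of the month.
3rd Saturday of May 2035: 2035-05-19.
June 2035 — 3rd Saturday is 2035-06-16.
3rd Saturday of July 2035: 2035-07-21.
August 2035 — 3rd Saturday is 2035-08-18.
3rd Saturday of September 2035: 2035-09-15.
October 2035 — 3rd Saturday is 2035-10-20.
November 2035 — 3rd Saturday is 2035-11-17.

2035-11-17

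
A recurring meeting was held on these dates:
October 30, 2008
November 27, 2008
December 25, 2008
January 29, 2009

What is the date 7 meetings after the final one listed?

Every date is a Thursday; gaps 28, 28, 35 days.
Each is the last Thursday of its month (at least one falls on the 29th or later, ruling out '4th Thursday').
February 2009 ends with Thursday February 26, 2009.
March 2009 ends with Thursday March 26, 2009.
Last Thursday of April 2009: April 30, 2009.
Last Thursday of May 2009: May 28, 2009.
June 2009 ends with Thursday June 25, 2009.
July 2009 ends with Thursday July 30, 2009.
August 2009 ends with Thursday August 27, 2009.

August 27, 2009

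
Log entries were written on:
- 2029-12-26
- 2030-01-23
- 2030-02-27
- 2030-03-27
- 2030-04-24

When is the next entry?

2030-05-22

These are Wednesdays at 28- or 35-day spacing (28, 35, 28, 28).
The pattern: 4th Wednesday of the month.
4th Wednesday of May 2030: 2030-05-22.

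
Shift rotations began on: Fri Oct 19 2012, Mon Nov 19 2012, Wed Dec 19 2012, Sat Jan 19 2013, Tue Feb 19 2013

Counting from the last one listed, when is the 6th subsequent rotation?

Mon Aug 19 2013

Each date is the 19th; the gaps (31, 30, 31, 31) track the month lengths.
The rule is the 19th of each month.
March 2013: Tue Mar 19 2013.
April 2013: Fri Apr 19 2013.
Next: May 2013 → Sun May 19 2013.
Next: June 2013 → Wed Jun 19 2013.
July 2013: Fri Jul 19 2013.
Next: August 2013 → Mon Aug 19 2013.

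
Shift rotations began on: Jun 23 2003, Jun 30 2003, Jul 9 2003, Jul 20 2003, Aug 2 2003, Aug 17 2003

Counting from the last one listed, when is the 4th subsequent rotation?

Gaps: 7, 9, 11, 13, 15 days — each gap is 2 larger than the previous one.
Next gap: 17 days. Aug 17 2003 + 17 days = Sep 3 2003.
Next gap: 19 days. Sep 3 2003 + 19 days = Sep 22 2003.
Next gap: 21 days. Sep 22 2003 + 21 days = Oct 13 2003.
Next gap: 23 days. Oct 13 2003 + 23 days = Nov 5 2003.

Nov 5 2003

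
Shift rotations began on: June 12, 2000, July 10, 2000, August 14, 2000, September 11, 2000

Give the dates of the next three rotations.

All dates are Mondays, 28, 35, 28 days apart.
Specifically, the 2nd Monday of each month.
2nd Monday of October 2000: October 9, 2000.
2nd Monday of November 2000: November 13, 2000.
December 2000 — 2nd Monday is December 11, 2000.

October 9, 2000; November 13, 2000; December 11, 2000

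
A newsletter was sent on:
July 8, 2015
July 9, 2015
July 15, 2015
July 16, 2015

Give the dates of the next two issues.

July 22, 2015; July 23, 2015

The gap pattern 1, 6, 1 repeats every 2 events.
These are the Wednesdays and Thursdays of each week.
Next Wednesday: July 22, 2015.
Next Thursday: July 23, 2015.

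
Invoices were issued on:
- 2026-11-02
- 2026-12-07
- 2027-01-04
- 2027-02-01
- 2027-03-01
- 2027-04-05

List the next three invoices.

All dates are Mondays, 35, 28, 28, 28, 35 days apart.
Specifically, the 1st Monday of each month.
May 2027 — 1st Monday is 2027-05-03.
June 2027 — 1st Monday is 2027-06-07.
July 2027 — 1st Monday is 2027-07-05.

2027-05-03, 2027-06-07, 2027-07-05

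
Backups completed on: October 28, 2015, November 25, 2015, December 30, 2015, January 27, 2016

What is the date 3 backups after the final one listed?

April 27, 2016

All Wednesdays; the gaps (28, 35, 28) vary with month length.
This is the last Wednesday of each month.
February 2016 ends with Wednesday February 24, 2016.
March 2016 ends with Wednesday March 30, 2016.
Last Wednesday of April 2016: April 27, 2016.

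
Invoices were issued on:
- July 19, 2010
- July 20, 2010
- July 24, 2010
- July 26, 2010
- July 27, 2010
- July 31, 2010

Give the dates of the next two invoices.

August 2, 2010; August 3, 2010

The gap pattern 1, 4, 2, 1, 4 repeats every 3 events.
These are the Mondays, Tuesdays and Saturdays of each week.
Next Monday: August 2, 2010.
The following Tuesday is August 3, 2010.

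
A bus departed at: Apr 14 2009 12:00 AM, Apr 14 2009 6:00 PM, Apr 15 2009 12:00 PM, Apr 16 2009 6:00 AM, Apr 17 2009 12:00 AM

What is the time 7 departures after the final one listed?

Spacing: 18, 18, 18, 18 h — constant 18 h.
Apr 17 2009 12:00 AM + 18 h = Apr 17 2009 6:00 PM.
Apr 17 2009 6:00 PM + 18 h = Apr 18 2009 12:00 PM.
Apr 18 2009 12:00 PM + 18 h = Apr 19 2009 6:00 AM.
Apr 19 2009 6:00 AM + 18 h = Apr 20 2009 12:00 AM.
Apr 20 2009 12:00 AM + 18 h = Apr 20 2009 6:00 PM.
Apr 20 2009 6:00 PM + 18 h = Apr 21 2009 12:00 PM.
Apr 21 2009 12:00 PM + 18 h = Apr 22 2009 6:00 AM.

Apr 22 2009 6:00 AM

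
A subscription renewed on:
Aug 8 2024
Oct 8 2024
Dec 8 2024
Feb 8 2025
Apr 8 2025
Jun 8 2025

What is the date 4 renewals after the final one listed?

Each date is the 8th; the gaps (61, 61, 62, 59, 61) track the month lengths.
The rule is the 8th of every 2 months.
Next: August 2025 → Aug 8 2025.
Next: October 2025 → Oct 8 2025.
December 2025: Dec 8 2025.
Next: February 2026 → Feb 8 2026.

Feb 8 2026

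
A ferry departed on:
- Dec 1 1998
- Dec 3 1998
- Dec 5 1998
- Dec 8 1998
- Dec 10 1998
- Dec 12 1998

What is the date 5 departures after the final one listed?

Dec 24 1998

The gap pattern 2, 2, 3, 2, 2 repeats every 3 events.
These are the Tuesdays, Thursdays and Saturdays of each week.
The following Tuesday is Dec 15 1998.
The following Thursday is Dec 17 1998.
Next Saturday: Dec 19 1998.
The following Tuesday is Dec 22 1998.
The following Thursday is Dec 24 1998.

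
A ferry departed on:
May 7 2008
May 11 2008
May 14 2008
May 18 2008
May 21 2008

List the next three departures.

The gap pattern 4, 3, 4, 3 repeats every 2 events.
These are the Wednesdays and Sundays of each week.
Next Sunday: May 25 2008.
The following Wednesday is May 28 2008.
Next Sunday: Jun 1 2008.

May 25 2008, May 28 2008, Jun 1 2008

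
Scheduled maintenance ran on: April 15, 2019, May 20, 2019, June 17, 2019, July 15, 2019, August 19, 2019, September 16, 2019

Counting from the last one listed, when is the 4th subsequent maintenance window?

January 20, 2020

All dates are Mondays, 35, 28, 28, 35, 28 days apart.
Specifically, the 3rd Monday of each month.
3rd Monday of October 2019: October 21, 2019.
3rd Monday of November 2019: November 18, 2019.
December 2019 — 3rd Monday is December 16, 2019.
January 2020 — 3rd Monday is January 20, 2020.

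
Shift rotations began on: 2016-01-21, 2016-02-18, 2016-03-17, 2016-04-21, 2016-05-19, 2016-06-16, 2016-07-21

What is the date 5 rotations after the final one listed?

All dates are Thursdays, 28, 28, 35, 28, 28, 35 days apart.
Specifically, the 3rd Thursday of each month.
August 2016 — 3rd Thursday is 2016-08-18.
September 2016 — 3rd Thursday is 2016-09-15.
3rd Thursday of October 2016: 2016-10-20.
3rd Thursday of November 2016: 2016-11-17.
December 2016 — 3rd Thursday is 2016-12-15.

2016-12-15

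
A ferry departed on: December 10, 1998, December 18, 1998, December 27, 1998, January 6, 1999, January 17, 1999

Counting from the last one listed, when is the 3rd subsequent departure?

February 25, 1999

Intervals are 8, 9, 10, 11 days — an arithmetic progression with common difference 1.
Next gap: 12 days. January 17, 1999 + 12 days = January 29, 1999.
Next gap: 13 days. January 29, 1999 + 13 days = February 11, 1999.
Next gap: 14 days. February 11, 1999 + 14 days = February 25, 1999.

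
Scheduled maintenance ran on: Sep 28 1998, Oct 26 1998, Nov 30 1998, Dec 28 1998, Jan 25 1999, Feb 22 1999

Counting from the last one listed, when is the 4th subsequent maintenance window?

Jun 28 1999

Every date is a Monday; gaps 28, 35, 28, 28, 28 days.
Each is the last Monday of its month (at least one falls on the 29th or later, ruling out '4th Monday').
Last Monday of March 1999: Mar 29 1999.
Last Monday of April 1999: Apr 26 1999.
May 1999 ends with Monday May 31 1999.
Last Monday of June 1999: Jun 28 1999.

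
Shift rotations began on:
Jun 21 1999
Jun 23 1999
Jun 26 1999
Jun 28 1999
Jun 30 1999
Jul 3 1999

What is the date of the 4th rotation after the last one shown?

Jul 12 1999

Gaps: 2, 3, 2, 2, 3 days — not constant, but cyclic with period 3.
The events fall on every Monday, Wednesday and Saturday.
Next Monday: Jul 5 1999.
The following Wednesday is Jul 7 1999.
The following Saturday is Jul 10 1999.
The following Monday is Jul 12 1999.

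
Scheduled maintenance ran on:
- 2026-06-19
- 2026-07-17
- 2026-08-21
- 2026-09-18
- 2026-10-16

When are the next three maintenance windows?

Gaps: 28, 35, 28, 28 days — a mix of 28 and 35. Every date is a Friday.
Each is the 3rd Friday of its month.
3rd Friday of November 2026: 2026-11-20.
3rd Friday of December 2026: 2026-12-18.
January 2027 — 3rd Friday is 2027-01-15.

2026-11-20, 2026-12-18, 2027-01-15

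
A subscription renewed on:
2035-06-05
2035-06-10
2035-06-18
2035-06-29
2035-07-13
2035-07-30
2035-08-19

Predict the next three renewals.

Gaps: 5, 8, 11, 14, 17, 20 days — each gap is 3 larger than the previous one.
Next gap: 23 days. 2035-08-19 + 23 days = 2035-09-11.
Next gap: 26 days. 2035-09-11 + 26 days = 2035-10-07.
Next gap: 29 days. 2035-10-07 + 29 days = 2035-11-05.

2035-09-11, 2035-10-07, 2035-11-05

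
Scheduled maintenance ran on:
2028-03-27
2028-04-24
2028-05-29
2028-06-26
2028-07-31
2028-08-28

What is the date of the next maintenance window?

2028-09-25

All Mondays; the gaps (28, 35, 28, 35, 28) vary with month length.
This is the last Monday of each month.
Last Monday of September 2028: 2028-09-25.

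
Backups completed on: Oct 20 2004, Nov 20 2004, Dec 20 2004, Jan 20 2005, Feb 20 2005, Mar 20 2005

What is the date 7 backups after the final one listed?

Gaps: 31, 30, 31, 31, 28 days — not constant. Every event is on the 20th of the month.
Pattern: the 20th of each month.
Next: April 2005 → Apr 20 2005.
Next: May 2005 → May 20 2005.
Next: June 2005 → Jun 20 2005.
Next: July 2005 → Jul 20 2005.
Next: August 2005 → Aug 20 2005.
Next: September 2005 → Sep 20 2005.
October 2005: Oct 20 2005.

Oct 20 2005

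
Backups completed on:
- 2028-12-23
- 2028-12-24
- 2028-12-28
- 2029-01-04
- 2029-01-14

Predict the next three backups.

The spacing grows by 3 each time: 1, 4, 7, 10 days.
Next gap: 13 days. 2029-01-14 + 13 days = 2029-01-27.
Next gap: 16 days. 2029-01-27 + 16 days = 2029-02-12.
Next gap: 19 days. 2029-02-12 + 19 days = 2029-03-03.

2029-01-27, 2029-02-12, 2029-03-03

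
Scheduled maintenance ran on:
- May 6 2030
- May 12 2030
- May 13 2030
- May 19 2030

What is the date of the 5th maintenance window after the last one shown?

Jun 3 2030

Gaps: 6, 1, 6 days — not constant, but cyclic with period 2.
The events fall on every Monday and Sunday.
Next Monday: May 20 2030.
Next Sunday: May 26 2030.
The following Monday is May 27 2030.
The following Sunday is Jun 2 2030.
Next Monday: Jun 3 2030.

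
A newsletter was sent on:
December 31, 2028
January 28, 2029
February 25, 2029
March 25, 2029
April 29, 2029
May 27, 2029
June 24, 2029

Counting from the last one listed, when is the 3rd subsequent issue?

September 30, 2029

These are Sundays with 28, 28, 28, 35, 28, 28-day gaps.
Each is the final Sunday of its month — December 31, 2028 is past the 28th, so '4th Sunday' doesn't fit.
July 2029 ends with Sunday July 29, 2029.
Last Sunday of August 2029: August 26, 2029.
September 2029 ends with Sunday September 30, 2029.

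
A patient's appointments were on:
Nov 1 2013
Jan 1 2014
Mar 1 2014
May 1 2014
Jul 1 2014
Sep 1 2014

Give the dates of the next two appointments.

The day-of-month is always 1 (61, 59, 61, 61, 62 days between events).
So this recurs on the 1st of every 2 months.
Next: November 2014 → Nov 1 2014.
Next: January 2015 → Jan 1 2015.

Nov 1 2014, Jan 1 2015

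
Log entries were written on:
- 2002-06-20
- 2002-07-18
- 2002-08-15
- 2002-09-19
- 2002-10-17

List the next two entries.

2002-11-21, 2002-12-19

These are Thursdays at 28- or 35-day spacing (28, 28, 35, 28).
The pattern: 3rd Thursday of the month.
November 2002 — 3rd Thursday is 2002-11-21.
December 2002 — 3rd Thursday is 2002-12-19.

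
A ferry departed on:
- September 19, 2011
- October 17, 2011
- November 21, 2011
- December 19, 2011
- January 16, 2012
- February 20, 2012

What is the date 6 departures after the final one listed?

August 20, 2012

These are Mondays at 28- or 35-day spacing (28, 35, 28, 28, 35).
The pattern: 3rd Monday of the month.
3rd Monday of March 2012: March 19, 2012.
3rd Monday of April 2012: April 16, 2012.
3rd Monday of May 2012: May 21, 2012.
June 2012 — 3rd Monday is June 18, 2012.
3rd Monday of July 2012: July 16, 2012.
August 2012 — 3rd Monday is August 20, 2012.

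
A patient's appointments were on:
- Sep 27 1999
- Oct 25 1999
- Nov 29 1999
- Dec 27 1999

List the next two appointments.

Jan 31 2000, Feb 28 2000

These are Mondays with 28, 35, 28-day gaps.
Each is the final Monday of its month — Nov 29 1999 is past the 28th, so '4th Monday' doesn't fit.
Last Monday of January 2000: Jan 31 2000.
February 2000 ends with Monday Feb 28 2000.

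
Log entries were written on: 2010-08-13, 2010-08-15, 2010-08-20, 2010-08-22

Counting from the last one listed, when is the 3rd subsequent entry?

2010-09-03

Gaps: 2, 5, 2 days — not constant, but cyclic with period 2.
The events fall on every Friday and Sunday.
The following Friday is 2010-08-27.
Next Sunday: 2010-08-29.
The following Friday is 2010-09-03.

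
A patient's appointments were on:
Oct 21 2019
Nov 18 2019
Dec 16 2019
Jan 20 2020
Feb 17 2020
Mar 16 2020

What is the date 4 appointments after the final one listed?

Gaps: 28, 28, 35, 28, 28 days — a mix of 28 and 35. Every date is a Monday.
Each is the 3rd Monday of its month.
April 2020 — 3rd Monday is Apr 20 2020.
3rd Monday of May 2020: May 18 2020.
June 2020 — 3rd Monday is Jun 15 2020.
3rd Monday of July 2020: Jul 20 2020.

Jul 20 2020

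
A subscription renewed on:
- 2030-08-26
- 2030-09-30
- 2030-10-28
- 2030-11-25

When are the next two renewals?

Every date is a Monday; gaps 35, 28, 28 days.
Each is the last Monday of its month (at least one falls on the 29th or later, ruling out '4th Monday').
December 2030 ends with Monday 2030-12-30.
January 2031 ends with Monday 2031-01-27.

2030-12-30, 2031-01-27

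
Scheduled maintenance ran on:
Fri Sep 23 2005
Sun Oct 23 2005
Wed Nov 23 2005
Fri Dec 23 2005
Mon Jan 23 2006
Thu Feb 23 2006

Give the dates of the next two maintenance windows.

Thu Mar 23 2006, Sun Apr 23 2006

The day-of-month is always 23 (30, 31, 30, 31, 31 days between events).
So this recurs on the 23rd of each month.
Next: March 2006 → Thu Mar 23 2006.
April 2006: Sun Apr 23 2006.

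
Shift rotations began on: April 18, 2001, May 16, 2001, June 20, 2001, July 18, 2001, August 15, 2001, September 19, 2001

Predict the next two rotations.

October 17, 2001; November 21, 2001

Gaps: 28, 35, 28, 28, 35 days — a mix of 28 and 35. Every date is a Wednesday.
Each is the 3rd Wednesday of its month.
3rd Wednesday of October 2001: October 17, 2001.
November 2001 — 3rd Wednesday is November 21, 2001.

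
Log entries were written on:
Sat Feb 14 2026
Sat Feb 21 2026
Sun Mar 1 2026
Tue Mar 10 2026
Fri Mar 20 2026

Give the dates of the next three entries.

Gaps: 7, 8, 9, 10 days — each gap is 1 larger than the previous one.
Next gap: 11 days. Fri Mar 20 2026 + 11 days = Tue Mar 31 2026.
Next gap: 12 days. Tue Mar 31 2026 + 12 days = Sun Apr 12 2026.
Next gap: 13 days. Sun Apr 12 2026 + 13 days = Sat Apr 25 2026.

Tue Mar 31 2026, Sun Apr 12 2026, Sat Apr 25 2026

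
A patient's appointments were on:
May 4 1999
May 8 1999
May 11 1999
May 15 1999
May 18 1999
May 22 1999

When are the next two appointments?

May 25 1999, May 29 1999

Gaps: 4, 3, 4, 3, 4 days — not constant, but cyclic with period 2.
The events fall on every Tuesday and Saturday.
Next Tuesday: May 25 1999.
The following Saturday is May 29 1999.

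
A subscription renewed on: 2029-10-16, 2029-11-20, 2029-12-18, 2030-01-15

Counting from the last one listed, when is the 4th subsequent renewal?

2030-05-21

Gaps: 35, 28, 28 days — a mix of 28 and 35. Every date is a Tuesday.
Each is the 3rd Tuesday of its month.
3rd Tuesday of February 2030: 2030-02-19.
March 2030 — 3rd Tuesday is 2030-03-19.
3rd Tuesday of April 2030: 2030-04-16.
3rd Tuesday of May 2030: 2030-05-21.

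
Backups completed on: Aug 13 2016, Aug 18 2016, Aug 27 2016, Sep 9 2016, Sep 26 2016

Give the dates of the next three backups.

Intervals are 5, 9, 13, 17 days — an arithmetic progression with common difference 4.
Next gap: 21 days. Sep 26 2016 + 21 days = Oct 17 2016.
Next gap: 25 days. Oct 17 2016 + 25 days = Nov 11 2016.
Next gap: 29 days. Nov 11 2016 + 29 days = Dec 10 2016.

Oct 17 2016, Nov 11 2016, Dec 10 2016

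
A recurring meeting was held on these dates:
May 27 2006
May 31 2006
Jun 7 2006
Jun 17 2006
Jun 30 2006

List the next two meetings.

Jul 16 2006, Aug 4 2006

The spacing grows by 3 each time: 4, 7, 10, 13 days.
Next gap: 16 days. Jun 30 2006 + 16 days = Jul 16 2006.
Next gap: 19 days. Jul 16 2006 + 19 days = Aug 4 2006.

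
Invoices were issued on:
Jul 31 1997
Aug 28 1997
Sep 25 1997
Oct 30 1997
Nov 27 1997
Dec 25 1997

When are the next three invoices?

Jan 29 1998, Feb 26 1998, Mar 26 1998

Every date is a Thursday; gaps 28, 28, 35, 28, 28 days.
Each is the last Thursday of its month (at least one falls on the 29th or later, ruling out '4th Thursday').
January 1998 ends with Thursday Jan 29 1998.
February 1998 ends with Thursday Feb 26 1998.
March 1998 ends with Thursday Mar 26 1998.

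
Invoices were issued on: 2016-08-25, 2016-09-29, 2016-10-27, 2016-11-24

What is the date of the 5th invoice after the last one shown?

2017-04-27

All Thursdays; the gaps (35, 28, 28) vary with month length.
This is the last Thursday of each month.
December 2016 ends with Thursday 2016-12-29.
January 2017 ends with Thursday 2017-01-26.
Last Thursday of February 2017: 2017-02-23.
Last Thursday of March 2017: 2017-03-30.
Last Thursday of April 2017: 2017-04-27.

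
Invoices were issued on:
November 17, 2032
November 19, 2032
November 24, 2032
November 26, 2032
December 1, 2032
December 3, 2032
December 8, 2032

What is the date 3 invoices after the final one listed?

December 17, 2032

Gaps: 2, 5, 2, 5, 2, 5 days — not constant, but cyclic with period 2.
The events fall on every Wednesday and Friday.
Next Friday: December 10, 2032.
The following Wednesday is December 15, 2032.
Next Friday: December 17, 2032.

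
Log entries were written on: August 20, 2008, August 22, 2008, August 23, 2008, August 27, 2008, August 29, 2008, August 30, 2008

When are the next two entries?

September 3, 2008; September 5, 2008

Every event lands on a Wednesday or Friday or Saturday (gaps cycle 2, 1, 4, 2, 1).
So the schedule is: every Wednesday, Friday and Saturday.
The following Wednesday is September 3, 2008.
The following Friday is September 5, 2008.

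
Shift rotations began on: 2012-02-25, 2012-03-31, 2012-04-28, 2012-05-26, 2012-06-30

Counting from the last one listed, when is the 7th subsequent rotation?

These are Saturdays with 35, 28, 28, 35-day gaps.
Each is the final Saturday of its month — 2012-03-31 is past the 28th, so '4th Saturday' doesn't fit.
Last Saturday of July 2012: 2012-07-28.
Last Saturday of August 2012: 2012-08-25.
Last Saturday of September 2012: 2012-09-29.
October 2012 ends with Saturday 2012-10-27.
November 2012 ends with Saturday 2012-11-24.
Last Saturday of December 2012: 2012-12-29.
Last Saturday of January 2013: 2013-01-26.

2013-01-26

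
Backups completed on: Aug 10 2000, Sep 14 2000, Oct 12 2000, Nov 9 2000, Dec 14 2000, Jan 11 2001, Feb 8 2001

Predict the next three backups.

Mar 8 2001, Apr 12 2001, May 10 2001

All dates are Thursdays, 35, 28, 28, 35, 28, 28 days apart.
Specifically, the 2nd Thursday of each month.
2nd Thursday of March 2001: Mar 8 2001.
April 2001 — 2nd Thursday is Apr 12 2001.
2nd Thursday of May 2001: May 10 2001.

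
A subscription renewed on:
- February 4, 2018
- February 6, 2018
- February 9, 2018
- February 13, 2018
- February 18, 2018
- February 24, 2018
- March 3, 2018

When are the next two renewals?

March 11, 2018; March 20, 2018

Intervals are 2, 3, 4, 5, 6, 7 days — an arithmetic progression with common difference 1.
Next gap: 8 days. March 3, 2018 + 8 days = March 11, 2018.
Next gap: 9 days. March 11, 2018 + 9 days = March 20, 2018.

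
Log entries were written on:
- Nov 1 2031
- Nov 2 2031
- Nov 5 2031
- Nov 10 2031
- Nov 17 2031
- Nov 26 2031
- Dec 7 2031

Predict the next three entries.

Dec 20 2031, Jan 4 2032, Jan 21 2032

Intervals are 1, 3, 5, 7, 9, 11 days — an arithmetic progression with common difference 2.
Next gap: 13 days. Dec 7 2031 + 13 days = Dec 20 2031.
Next gap: 15 days. Dec 20 2031 + 15 days = Jan 4 2032.
Next gap: 17 days. Jan 4 2032 + 17 days = Jan 21 2032.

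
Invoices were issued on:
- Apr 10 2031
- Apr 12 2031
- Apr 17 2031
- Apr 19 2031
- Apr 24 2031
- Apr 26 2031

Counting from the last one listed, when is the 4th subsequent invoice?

The gap pattern 2, 5, 2, 5, 2 repeats every 2 events.
These are the Thursdays and Saturdays of each week.
Next Thursday: May 1 2031.
Next Saturday: May 3 2031.
The following Thursday is May 8 2031.
Next Saturday: May 10 2031.

May 10 2031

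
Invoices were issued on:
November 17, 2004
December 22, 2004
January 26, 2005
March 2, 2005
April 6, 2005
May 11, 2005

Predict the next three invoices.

Gaps between consecutive events: 35, 35, 35, 35, 35 days — a constant 35-day interval.
May 11, 2005 + 35 days = June 15, 2005.
June 15, 2005 + 35 days = July 20, 2005.
July 20, 2005 + 35 days = August 24, 2005.

June 15, 2005; July 20, 2005; August 24, 2005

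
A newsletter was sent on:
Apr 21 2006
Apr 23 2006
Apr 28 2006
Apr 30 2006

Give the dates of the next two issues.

The gap pattern 2, 5, 2 repeats every 2 events.
These are the Fridays and Sundays of each week.
Next Friday: May 5 2006.
The following Sunday is May 7 2006.

May 5 2006, May 7 2006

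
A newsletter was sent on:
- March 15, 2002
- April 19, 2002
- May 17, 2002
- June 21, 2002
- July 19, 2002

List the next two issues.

These are Fridays at 28- or 35-day spacing (35, 28, 35, 28).
The pattern: 3rd Friday of the month.
3rd Friday of August 2002: August 16, 2002.
September 2002 — 3rd Friday is September 20, 2002.

August 16, 2002; September 20, 2002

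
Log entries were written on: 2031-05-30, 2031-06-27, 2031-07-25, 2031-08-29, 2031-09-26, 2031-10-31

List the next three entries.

These are Fridays with 28, 28, 35, 28, 35-day gaps.
Each is the final Friday of its month — 2031-05-30 is past the 28th, so '4th Friday' doesn't fit.
Last Friday of November 2031: 2031-11-28.
December 2031 ends with Friday 2031-12-26.
January 2032 ends with Friday 2032-01-30.

2031-11-28, 2031-12-26, 2032-01-30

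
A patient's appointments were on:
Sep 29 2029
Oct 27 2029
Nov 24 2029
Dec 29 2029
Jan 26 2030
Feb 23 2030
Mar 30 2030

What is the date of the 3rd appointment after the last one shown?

Jun 29 2030

Every date is a Saturday; gaps 28, 28, 35, 28, 28, 35 days.
Each is the last Saturday of its month (at least one falls on the 29th or later, ruling out '4th Saturday').
Last Saturday of April 2030: Apr 27 2030.
Last Saturday of May 2030: May 25 2030.
Last Saturday of June 2030: Jun 29 2030.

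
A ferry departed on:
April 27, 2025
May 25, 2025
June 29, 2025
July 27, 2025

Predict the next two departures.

August 31, 2025; September 28, 2025

Every date is a Sunday; gaps 28, 35, 28 days.
Each is the last Sunday of its month (at least one falls on the 29th or later, ruling out '4th Sunday').
Last Sunday of August 2025: August 31, 2025.
September 2025 ends with Sunday September 28, 2025.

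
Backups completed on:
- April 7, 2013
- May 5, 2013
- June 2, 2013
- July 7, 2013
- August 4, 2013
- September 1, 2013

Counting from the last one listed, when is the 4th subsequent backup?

Gaps: 28, 28, 35, 28, 28 days — a mix of 28 and 35. Every date is a Sunday.
Each is the 1st Sunday of its month.
October 2013 — 1st Sunday is October 6, 2013.
November 2013 — 1st Sunday is November 3, 2013.
1st Sunday of December 2013: December 1, 2013.
1st Sunday of January 2014: January 5, 2014.

January 5, 2014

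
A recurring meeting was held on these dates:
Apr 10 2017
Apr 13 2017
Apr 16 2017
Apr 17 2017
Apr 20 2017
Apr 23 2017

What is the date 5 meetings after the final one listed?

Every event lands on a Monday or Thursday or Sunday (gaps cycle 3, 3, 1, 3, 3).
So the schedule is: every Monday, Thursday and Sunday.
The following Monday is Apr 24 2017.
The following Thursday is Apr 27 2017.
Next Sunday: Apr 30 2017.
Next Monday: May 1 2017.
The following Thursday is May 4 2017.

May 4 2017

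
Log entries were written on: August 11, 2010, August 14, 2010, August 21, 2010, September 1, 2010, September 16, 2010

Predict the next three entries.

October 5, 2010; October 28, 2010; November 24, 2010

Gaps: 3, 7, 11, 15 days — each gap is 4 larger than the previous one.
Next gap: 19 days. September 16, 2010 + 19 days = October 5, 2010.
Next gap: 23 days. October 5, 2010 + 23 days = October 28, 2010.
Next gap: 27 days. October 28, 2010 + 27 days = November 24, 2010.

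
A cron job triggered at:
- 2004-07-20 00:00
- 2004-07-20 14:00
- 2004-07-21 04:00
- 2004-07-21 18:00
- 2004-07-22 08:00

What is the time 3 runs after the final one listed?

2004-07-24 02:00

Gaps: 14, 14, 14, 14 hours — each event is 14 hours after the previous one.
2004-07-22 08:00 + 14 h = 2004-07-22 22:00.
2004-07-22 22:00 + 14 h = 2004-07-23 12:00.
2004-07-23 12:00 + 14 h = 2004-07-24 02:00.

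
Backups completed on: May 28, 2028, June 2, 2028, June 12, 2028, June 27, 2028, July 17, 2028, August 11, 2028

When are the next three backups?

Gaps: 5, 10, 15, 20, 25 days — each gap is 5 larger than the previous one.
Next gap: 30 days. August 11, 2028 + 30 days = September 10, 2028.
Next gap: 35 days. September 10, 2028 + 35 days = October 15, 2028.
Next gap: 40 days. October 15, 2028 + 40 days = November 24, 2028.

September 10, 2028; October 15, 2028; November 24, 2028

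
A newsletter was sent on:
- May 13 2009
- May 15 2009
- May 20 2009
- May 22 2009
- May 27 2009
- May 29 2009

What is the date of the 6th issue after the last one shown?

The gap pattern 2, 5, 2, 5, 2 repeats every 2 events.
These are the Wednesdays and Fridays of each week.
The following Wednesday is Jun 3 2009.
The following Friday is Jun 5 2009.
The following Wednesday is Jun 10 2009.
The following Friday is Jun 12 2009.
The following Wednesday is Jun 17 2009.
Next Friday: Jun 19 2009.

Jun 19 2009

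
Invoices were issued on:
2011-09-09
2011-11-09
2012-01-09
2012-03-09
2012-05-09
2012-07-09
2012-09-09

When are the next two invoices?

Gaps: 61, 61, 60, 61, 61, 62 days — not constant. Every event is on the 9th of the month.
Pattern: the 9th of every 2 months.
Next: November 2012 → 2012-11-09.
Next: January 2013 → 2013-01-09.

2012-11-09, 2013-01-09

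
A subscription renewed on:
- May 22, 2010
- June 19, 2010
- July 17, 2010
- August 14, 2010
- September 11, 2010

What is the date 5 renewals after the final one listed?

January 29, 2011

The spacing is 28, 28, 28, 28 days — always 28 days.
September 11, 2010 + 28 days = October 9, 2010.
October 9, 2010 + 28 days = November 6, 2010.
November 6, 2010 + 28 days = December 4, 2010.
December 4, 2010 + 28 days = January 1, 2011.
January 1, 2011 + 28 days = January 29, 2011.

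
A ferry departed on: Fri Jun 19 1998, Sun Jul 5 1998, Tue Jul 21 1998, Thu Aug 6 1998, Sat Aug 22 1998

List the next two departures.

Gaps between consecutive events: 16, 16, 16, 16 days — a constant 16-day interval.
Sat Aug 22 1998 + 16 days = Mon Sep 7 1998.
Mon Sep 7 1998 + 16 days = Wed Sep 23 1998.

Mon Sep 7 1998, Wed Sep 23 1998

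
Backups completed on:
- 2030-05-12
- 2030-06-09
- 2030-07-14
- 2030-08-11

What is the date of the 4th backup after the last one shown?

All dates are Sundays, 28, 35, 28 days apart.
Specifically, the 2nd Sunday of each month.
September 2030 — 2nd Sunday is 2030-09-08.
October 2030 — 2nd Sunday is 2030-10-13.
November 2030 — 2nd Sunday is 2030-11-10.
2nd Sunday of December 2030: 2030-12-08.

2030-12-08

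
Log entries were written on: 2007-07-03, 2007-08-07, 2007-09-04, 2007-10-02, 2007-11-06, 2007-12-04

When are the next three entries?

2008-01-01, 2008-02-05, 2008-03-04

These are Tuesdays at 28- or 35-day spacing (35, 28, 28, 35, 28).
The pattern: 1st Tuesday of the month.
1st Tuesday of January 2008: 2008-01-01.
1st Tuesday of February 2008: 2008-02-05.
1st Tuesday of March 2008: 2008-03-04.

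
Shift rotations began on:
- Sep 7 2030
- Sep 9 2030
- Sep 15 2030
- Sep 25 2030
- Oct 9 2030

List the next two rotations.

Oct 27 2030, Nov 18 2030

Gaps: 2, 6, 10, 14 days — each gap is 4 larger than the previous one.
Next gap: 18 days. Oct 9 2030 + 18 days = Oct 27 2030.
Next gap: 22 days. Oct 27 2030 + 22 days = Nov 18 2030.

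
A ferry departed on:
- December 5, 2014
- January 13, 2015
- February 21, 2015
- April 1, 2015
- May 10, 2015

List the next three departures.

June 18, 2015; July 27, 2015; September 4, 2015

Gaps between consecutive events: 39, 39, 39, 39 days — a constant 39-day interval.
May 10, 2015 + 39 days = June 18, 2015.
June 18, 2015 + 39 days = July 27, 2015.
July 27, 2015 + 39 days = September 4, 2015.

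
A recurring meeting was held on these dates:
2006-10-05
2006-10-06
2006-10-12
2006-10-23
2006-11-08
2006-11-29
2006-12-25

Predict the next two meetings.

2007-01-25, 2007-03-02

Intervals are 1, 6, 11, 16, 21, 26 days — an arithmetic progression with common difference 5.
Next gap: 31 days. 2006-12-25 + 31 days = 2007-01-25.
Next gap: 36 days. 2007-01-25 + 36 days = 2007-03-02.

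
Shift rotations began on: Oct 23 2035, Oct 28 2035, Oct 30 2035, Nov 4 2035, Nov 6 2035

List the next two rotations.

Nov 11 2035, Nov 13 2035

The gap pattern 5, 2, 5, 2 repeats every 2 events.
These are the Tuesdays and Sundays of each week.
The following Sunday is Nov 11 2035.
Next Tuesday: Nov 13 2035.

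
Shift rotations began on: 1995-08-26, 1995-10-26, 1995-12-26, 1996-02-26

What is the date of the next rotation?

1996-04-26

Gaps: 61, 61, 62 days — not constant. Every event is on the 26th of the month.
Pattern: the 26th of every 2 months.
Next: April 1996 → 1996-04-26.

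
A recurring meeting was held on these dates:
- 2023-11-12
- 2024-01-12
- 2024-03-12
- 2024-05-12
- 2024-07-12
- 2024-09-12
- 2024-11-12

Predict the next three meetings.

Each date is the 12th; the gaps (61, 60, 61, 61, 62, 61) track the month lengths.
The rule is the 12th of every 2 months.
January 2025: 2025-01-12.
Next: March 2025 → 2025-03-12.
Next: May 2025 → 2025-05-12.

2025-01-12, 2025-03-12, 2025-05-12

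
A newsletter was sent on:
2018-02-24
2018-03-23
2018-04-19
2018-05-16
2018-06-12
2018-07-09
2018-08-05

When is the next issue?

2018-09-01

Every event comes 27 days after the last (27, 27, 27, 27, 27, 27).
2018-08-05 + 27 days = 2018-09-01.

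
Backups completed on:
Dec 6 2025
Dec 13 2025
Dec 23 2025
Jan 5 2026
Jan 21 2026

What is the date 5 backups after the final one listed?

Intervals are 7, 10, 13, 16 days — an arithmetic progression with common difference 3.
Next gap: 19 days. Jan 21 2026 + 19 days = Feb 9 2026.
Next gap: 22 days. Feb 9 2026 + 22 days = Mar 3 2026.
Next gap: 25 days. Mar 3 2026 + 25 days = Mar 28 2026.
Next gap: 28 days. Mar 28 2026 + 28 days = Apr 25 2026.
Next gap: 31 days. Apr 25 2026 + 31 days = May 26 2026.

May 26 2026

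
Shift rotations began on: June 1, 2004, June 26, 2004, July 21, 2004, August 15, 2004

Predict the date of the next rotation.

Every event comes 25 days after the last (25, 25, 25).
August 15, 2004 + 25 days = September 9, 2004.

September 9, 2004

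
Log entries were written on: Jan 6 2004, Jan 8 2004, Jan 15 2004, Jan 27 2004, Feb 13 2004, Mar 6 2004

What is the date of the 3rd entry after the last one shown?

Jun 10 2004

The spacing grows by 5 each time: 2, 7, 12, 17, 22 days.
Next gap: 27 days. Mar 6 2004 + 27 days = Apr 2 2004.
Next gap: 32 days. Apr 2 2004 + 32 days = May 4 2004.
Next gap: 37 days. May 4 2004 + 37 days = Jun 10 2004.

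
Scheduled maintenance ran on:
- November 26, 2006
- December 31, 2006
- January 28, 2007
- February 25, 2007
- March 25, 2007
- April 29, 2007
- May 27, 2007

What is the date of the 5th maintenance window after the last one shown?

All Sundays; the gaps (35, 28, 28, 28, 35, 28) vary with month length.
This is the last Sunday of each month.
Last Sunday of June 2007: June 24, 2007.
Last Sunday of July 2007: July 29, 2007.
August 2007 ends with Sunday August 26, 2007.
September 2007 ends with Sunday September 30, 2007.
October 2007 ends with Sunday October 28, 2007.

October 28, 2007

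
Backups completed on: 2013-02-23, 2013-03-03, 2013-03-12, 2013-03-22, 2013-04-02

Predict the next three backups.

The spacing grows by 1 each time: 8, 9, 10, 11 days.
Next gap: 12 days. 2013-04-02 + 12 days = 2013-04-14.
Next gap: 13 days. 2013-04-14 + 13 days = 2013-04-27.
Next gap: 14 days. 2013-04-27 + 14 days = 2013-05-11.

2013-04-14, 2013-04-27, 2013-05-11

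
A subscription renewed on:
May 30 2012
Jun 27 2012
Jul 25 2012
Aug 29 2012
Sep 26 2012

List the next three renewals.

Every date is a Wednesday; gaps 28, 28, 35, 28 days.
Each is the last Wednesday of its month (at least one falls on the 29th or later, ruling out '4th Wednesday').
Last Wednesday of October 2012: Oct 31 2012.
November 2012 ends with Wednesday Nov 28 2012.
Last Wednesday of December 2012: Dec 26 2012.

Oct 31 2012, Nov 28 2012, Dec 26 2012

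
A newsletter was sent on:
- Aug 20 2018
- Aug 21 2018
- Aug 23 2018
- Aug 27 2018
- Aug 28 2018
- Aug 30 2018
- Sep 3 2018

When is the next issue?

Gaps: 1, 2, 4, 1, 2, 4 days — not constant, but cyclic with period 3.
The events fall on every Monday, Tuesday and Thursday.
The following Tuesday is Sep 4 2018.

Sep 4 2018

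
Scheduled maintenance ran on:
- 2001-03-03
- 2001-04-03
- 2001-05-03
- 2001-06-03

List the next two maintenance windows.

2001-07-03, 2001-08-03

Gaps: 31, 30, 31 days — not constant. Every event is on the 3rd of the month.
Pattern: the 3rd of each month.
July 2001: 2001-07-03.
Next: August 2001 → 2001-08-03.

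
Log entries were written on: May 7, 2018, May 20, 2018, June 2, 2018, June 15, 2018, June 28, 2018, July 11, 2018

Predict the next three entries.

Gaps between consecutive events: 13, 13, 13, 13, 13 days — a constant 13-day interval.
July 11, 2018 + 13 days = July 24, 2018.
July 24, 2018 + 13 days = August 6, 2018.
August 6, 2018 + 13 days = August 19, 2018.

July 24, 2018; August 6, 2018; August 19, 2018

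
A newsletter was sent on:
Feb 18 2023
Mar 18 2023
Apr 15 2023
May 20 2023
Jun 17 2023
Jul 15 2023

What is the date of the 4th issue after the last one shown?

Nov 18 2023

Gaps: 28, 28, 35, 28, 28 days — a mix of 28 and 35. Every date is a Saturday.
Each is the 3rd Saturday of its month.
August 2023 — 3rd Saturday is Aug 19 2023.
3rd Saturday of September 2023: Sep 16 2023.
October 2023 — 3rd Saturday is Oct 21 2023.
3rd Saturday of November 2023: Nov 18 2023.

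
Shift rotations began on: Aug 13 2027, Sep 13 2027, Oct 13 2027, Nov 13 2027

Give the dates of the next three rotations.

Dec 13 2027, Jan 13 2028, Feb 13 2028

The day-of-month is always 13 (31, 30, 31 days between events).
So this recurs on the 13th of each month.
Next: December 2027 → Dec 13 2027.
Next: January 2028 → Jan 13 2028.
February 2028: Feb 13 2028.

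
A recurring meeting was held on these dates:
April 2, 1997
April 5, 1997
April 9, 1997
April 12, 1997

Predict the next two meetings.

April 16, 1997; April 19, 1997

Every event lands on a Wednesday or Saturday (gaps cycle 3, 4, 3).
So the schedule is: every Wednesday and Saturday.
The following Wednesday is April 16, 1997.
The following Saturday is April 19, 1997.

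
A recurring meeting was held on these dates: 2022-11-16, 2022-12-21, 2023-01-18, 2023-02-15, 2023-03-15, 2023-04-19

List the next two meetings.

Gaps: 35, 28, 28, 28, 35 days — a mix of 28 and 35. Every date is a Wednesday.
Each is the 3rd Wednesday of its month.
3rd Wednesday of May 2023: 2023-05-17.
3rd Wednesday of June 2023: 2023-06-21.

2023-05-17, 2023-06-21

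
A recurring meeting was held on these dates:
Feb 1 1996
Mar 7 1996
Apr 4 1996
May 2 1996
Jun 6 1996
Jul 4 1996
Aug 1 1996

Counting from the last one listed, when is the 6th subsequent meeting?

Gaps: 35, 28, 28, 35, 28, 28 days — a mix of 28 and 35. Every date is a Thursday.
Each is the 1st Thursday of its month.
September 1996 — 1st Thursday is Sep 5 1996.
1st Thursday of October 1996: Oct 3 1996.
November 1996 — 1st Thursday is Nov 7 1996.
1st Thursday of December 1996: Dec 5 1996.
January 1997 — 1st Thursday is Jan 2 1997.
February 1997 — 1st Thursday is Feb 6 1997.

Feb 6 1997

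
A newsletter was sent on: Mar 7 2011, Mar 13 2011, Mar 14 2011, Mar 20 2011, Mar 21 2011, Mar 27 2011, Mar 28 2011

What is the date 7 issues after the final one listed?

Gaps: 6, 1, 6, 1, 6, 1 days — not constant, but cyclic with period 2.
The events fall on every Monday and Sunday.
The following Sunday is Apr 3 2011.
Next Monday: Apr 4 2011.
The following Sunday is Apr 10 2011.
The following Monday is Apr 11 2011.
The following Sunday is Apr 17 2011.
The following Monday is Apr 18 2011.
Next Sunday: Apr 24 2011.

Apr 24 2011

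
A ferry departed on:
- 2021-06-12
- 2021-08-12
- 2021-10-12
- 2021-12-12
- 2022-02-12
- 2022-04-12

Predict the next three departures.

Gaps: 61, 61, 61, 62, 59 days — not constant. Every event is on the 12th of the month.
Pattern: the 12th of every 2 months.
June 2022: 2022-06-12.
August 2022: 2022-08-12.
October 2022: 2022-10-12.

2022-06-12, 2022-08-12, 2022-10-12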